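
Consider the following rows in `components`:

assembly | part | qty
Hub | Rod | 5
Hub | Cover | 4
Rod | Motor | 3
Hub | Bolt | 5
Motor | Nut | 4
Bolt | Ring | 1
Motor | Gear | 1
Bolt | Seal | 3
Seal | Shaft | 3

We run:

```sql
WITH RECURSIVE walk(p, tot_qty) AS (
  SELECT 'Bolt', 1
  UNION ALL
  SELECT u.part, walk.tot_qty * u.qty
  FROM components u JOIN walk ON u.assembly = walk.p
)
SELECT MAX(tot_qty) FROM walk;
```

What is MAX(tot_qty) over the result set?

Base: (Bolt, tot_qty=1).
Iteration 1: components of {Bolt} -> Ring = 1*1 = 1, Seal = 1*3 = 3.
Iteration 2: components of {Ring,Seal} -> Shaft = 3*3 = 9.
Iteration 3: no further components; recursion stops.
tot_qty values: 1, 1, 3, 9; the maximum is 9.

9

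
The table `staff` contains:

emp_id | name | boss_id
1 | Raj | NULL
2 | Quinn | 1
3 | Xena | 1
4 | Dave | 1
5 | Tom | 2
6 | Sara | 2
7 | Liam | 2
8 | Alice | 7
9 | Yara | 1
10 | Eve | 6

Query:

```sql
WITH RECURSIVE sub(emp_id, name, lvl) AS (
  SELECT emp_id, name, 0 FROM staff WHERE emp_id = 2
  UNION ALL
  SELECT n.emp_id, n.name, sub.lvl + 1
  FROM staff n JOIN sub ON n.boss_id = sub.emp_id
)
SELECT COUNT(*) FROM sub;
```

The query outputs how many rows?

Base: emp_id=2 (Quinn) at lvl 0.
Iteration 1: rows with boss_id in {2} -> Tom (id 5, lvl 1), Sara (id 6, lvl 1), Liam (id 7, lvl 1).
Iteration 2: rows with boss_id in {5,6,7} -> Alice (id 8, lvl 2), Eve (id 10, lvl 2).
Iteration 3: no rows with boss_id in {8,10}; recursion stops.
Total rows emitted: 6.

6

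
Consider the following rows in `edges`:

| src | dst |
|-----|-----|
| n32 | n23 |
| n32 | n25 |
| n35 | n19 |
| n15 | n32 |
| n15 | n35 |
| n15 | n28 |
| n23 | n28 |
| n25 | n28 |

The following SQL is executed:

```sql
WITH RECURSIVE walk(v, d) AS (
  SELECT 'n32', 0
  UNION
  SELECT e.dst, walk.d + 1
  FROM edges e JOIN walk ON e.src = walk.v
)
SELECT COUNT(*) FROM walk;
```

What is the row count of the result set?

4

Base: (n32, d=0).
Iteration 1: edges from {n32} -> (n23, d=1), (n25, d=1).
Iteration 2: edges from {n23,n25} -> (n28, d=2). [UNION drops 1 duplicate row(s)]
Iteration 3: no outgoing edges from {n28}; recursion stops.
Total rows emitted: 4.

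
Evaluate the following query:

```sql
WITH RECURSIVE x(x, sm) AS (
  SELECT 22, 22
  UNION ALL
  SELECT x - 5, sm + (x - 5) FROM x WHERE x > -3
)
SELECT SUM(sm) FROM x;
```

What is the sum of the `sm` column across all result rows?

Base: x=22, sm=22.
Iteration 1: 22 > -3 holds -> x = 22 - 5 = 17, sm = 22 + 17 = 39.
Iteration 2: 17 > -3 holds -> x = 17 - 5 = 12, sm = 39 + 12 = 51.
Iteration 3: 12 > -3 holds -> x = 12 - 5 = 7, sm = 51 + 7 = 58.
Iteration 4: 7 > -3 holds -> x = 7 - 5 = 2, sm = 58 + 2 = 60.
Iteration 5: 2 > -3 holds -> x = 2 - 5 = -3, sm = 60 + -3 = 57.
Iteration 6: -3 > -3 fails; recursion stops.
SUM(sm) = 22 + 39 + 51 + 58 + 60 + 57 = 287.

287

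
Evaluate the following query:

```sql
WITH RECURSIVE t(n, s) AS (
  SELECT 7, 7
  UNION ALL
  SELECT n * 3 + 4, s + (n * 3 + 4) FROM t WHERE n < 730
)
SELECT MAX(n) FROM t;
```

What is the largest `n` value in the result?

2185

Base: n=7, s=7.
Iteration 1: 7 < 730 holds -> n = 7 * 3 + 4 = 25, s = 7 + 25 = 32.
Iteration 2: 25 < 730 holds -> n = 25 * 3 + 4 = 79, s = 32 + 79 = 111.
Iteration 3: 79 < 730 holds -> n = 79 * 3 + 4 = 241, s = 111 + 241 = 352.
Iteration 4: 241 < 730 holds -> n = 241 * 3 + 4 = 727, s = 352 + 727 = 1079.
Iteration 5: 727 < 730 holds -> n = 727 * 3 + 4 = 2185, s = 1079 + 2185 = 3264.
Iteration 6: 2185 < 730 fails; recursion stops.
n values: 7, 25, 79, 241, 727, 2185; the maximum is 2185.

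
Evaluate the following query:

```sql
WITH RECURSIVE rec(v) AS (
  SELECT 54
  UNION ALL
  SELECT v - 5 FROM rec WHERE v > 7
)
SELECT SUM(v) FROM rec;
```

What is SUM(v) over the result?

Base: v=54.
Iteration 1: 54 > 7 holds -> v = 54 - 5 = 49.
Iteration 2: 49 > 7 holds -> v = 49 - 5 = 44.
Iteration 3: 44 > 7 holds -> v = 44 - 5 = 39.
Iteration 4: 39 > 7 holds -> v = 39 - 5 = 34.
Iteration 5: 34 > 7 holds -> v = 34 - 5 = 29.
Iteration 6: 29 > 7 holds -> v = 29 - 5 = 24.
Iteration 7: 24 > 7 holds -> v = 24 - 5 = 19.
Iteration 8: 19 > 7 holds -> v = 19 - 5 = 14.
Iteration 9: 14 > 7 holds -> v = 14 - 5 = 9.
Iteration 10: 9 > 7 holds -> v = 9 - 5 = 4.
Iteration 11: 4 > 7 fails; recursion stops.
SUM(v) = 54 + 49 + 44 + 39 + 34 + 29 + 24 + 19 + 14 + 9 + 4 = 319.

319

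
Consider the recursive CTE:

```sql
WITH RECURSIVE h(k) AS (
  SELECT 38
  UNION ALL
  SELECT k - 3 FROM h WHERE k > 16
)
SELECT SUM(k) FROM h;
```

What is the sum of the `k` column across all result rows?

234

Base: k=38.
Iteration 1: 38 > 16 holds -> k = 38 - 3 = 35.
Iteration 2: 35 > 16 holds -> k = 35 - 3 = 32.
Iteration 3: 32 > 16 holds -> k = 32 - 3 = 29.
Iteration 4: 29 > 16 holds -> k = 29 - 3 = 26.
Iteration 5: 26 > 16 holds -> k = 26 - 3 = 23.
Iteration 6: 23 > 16 holds -> k = 23 - 3 = 20.
Iteration 7: 20 > 16 holds -> k = 20 - 3 = 17.
Iteration 8: 17 > 16 holds -> k = 17 - 3 = 14.
Iteration 9: 14 > 16 fails; recursion stops.
SUM(k) = 38 + 35 + 32 + 29 + 26 + 23 + 20 + 17 + 14 = 234.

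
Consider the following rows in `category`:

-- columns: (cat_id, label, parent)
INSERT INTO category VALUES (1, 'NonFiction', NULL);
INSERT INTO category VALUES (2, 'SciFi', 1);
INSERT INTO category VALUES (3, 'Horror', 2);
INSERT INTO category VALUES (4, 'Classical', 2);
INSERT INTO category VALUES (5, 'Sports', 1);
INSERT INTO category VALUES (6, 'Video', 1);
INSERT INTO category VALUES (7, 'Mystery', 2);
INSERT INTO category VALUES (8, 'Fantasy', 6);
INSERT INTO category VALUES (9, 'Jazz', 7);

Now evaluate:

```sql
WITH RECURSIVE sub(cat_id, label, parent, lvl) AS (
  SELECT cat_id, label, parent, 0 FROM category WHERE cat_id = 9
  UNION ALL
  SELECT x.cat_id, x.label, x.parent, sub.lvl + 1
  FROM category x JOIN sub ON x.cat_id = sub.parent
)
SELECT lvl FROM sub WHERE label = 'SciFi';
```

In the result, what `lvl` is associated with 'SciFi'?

Base: cat_id=9 (Jazz), parent=7, lvl 0.
Iteration 1: join on cat_id=7 -> Mystery (id 7, parent=2, lvl 1).
Iteration 2: join on cat_id=2 -> SciFi (id 2, parent=1, lvl 2).
Iteration 3: join on cat_id=1 -> NonFiction (id 1, parent=NULL, lvl 3).
Iteration 4: parent is NULL; no match; recursion stops.

2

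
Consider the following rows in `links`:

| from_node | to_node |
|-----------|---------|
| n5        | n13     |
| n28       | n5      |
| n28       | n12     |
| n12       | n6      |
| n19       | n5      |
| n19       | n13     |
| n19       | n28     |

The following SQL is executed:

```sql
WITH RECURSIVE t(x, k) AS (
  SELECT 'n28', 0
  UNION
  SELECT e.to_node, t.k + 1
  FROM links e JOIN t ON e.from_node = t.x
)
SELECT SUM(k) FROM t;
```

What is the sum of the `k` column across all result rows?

6

Base: (n28, k=0).
Iteration 1: edges from {n28} -> (n12, k=1), (n5, k=1).
Iteration 2: edges from {n12,n5} -> (n13, k=2), (n6, k=2).
Iteration 3: no outgoing edges from {n13,n6}; recursion stops.
SUM(k) = 0 + 1 + 1 + 2 + 2 = 6.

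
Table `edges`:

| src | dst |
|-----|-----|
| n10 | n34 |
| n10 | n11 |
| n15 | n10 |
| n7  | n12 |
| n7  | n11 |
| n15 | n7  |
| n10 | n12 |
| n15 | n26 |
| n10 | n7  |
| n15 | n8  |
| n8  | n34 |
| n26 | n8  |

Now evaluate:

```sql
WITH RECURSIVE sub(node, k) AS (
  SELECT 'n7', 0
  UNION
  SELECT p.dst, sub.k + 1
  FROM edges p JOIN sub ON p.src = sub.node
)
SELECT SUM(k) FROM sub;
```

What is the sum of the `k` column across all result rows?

Base: (n7, k=0).
Iteration 1: edges from {n7} -> (n11, k=1), (n12, k=1).
Iteration 2: no outgoing edges from {n11,n12}; recursion stops.
SUM(k) = 0 + 1 + 1 = 2.

2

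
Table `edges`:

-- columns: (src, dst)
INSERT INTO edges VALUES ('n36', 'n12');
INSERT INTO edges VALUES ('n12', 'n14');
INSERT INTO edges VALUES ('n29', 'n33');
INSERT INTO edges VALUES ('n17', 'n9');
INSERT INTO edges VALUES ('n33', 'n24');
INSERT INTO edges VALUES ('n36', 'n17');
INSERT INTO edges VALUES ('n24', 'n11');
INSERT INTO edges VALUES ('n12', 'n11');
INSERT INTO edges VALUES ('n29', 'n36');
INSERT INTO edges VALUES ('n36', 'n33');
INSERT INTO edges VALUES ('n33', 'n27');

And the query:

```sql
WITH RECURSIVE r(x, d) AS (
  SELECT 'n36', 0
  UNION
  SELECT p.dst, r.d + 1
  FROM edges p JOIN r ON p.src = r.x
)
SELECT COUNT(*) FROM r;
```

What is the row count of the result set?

10

Base: (n36, d=0).
Iteration 1: edges from {n36} -> (n12, d=1), (n17, d=1), (n33, d=1).
Iteration 2: edges from {n12,n17,n33} -> (n11, d=2), (n14, d=2), (n24, d=2), (n27, d=2), (n9, d=2).
Iteration 3: edges from {n11,n14,n24,n27,n9} -> (n11, d=3).
Iteration 4: no outgoing edges from {n11}; recursion stops.
Total rows emitted: 10.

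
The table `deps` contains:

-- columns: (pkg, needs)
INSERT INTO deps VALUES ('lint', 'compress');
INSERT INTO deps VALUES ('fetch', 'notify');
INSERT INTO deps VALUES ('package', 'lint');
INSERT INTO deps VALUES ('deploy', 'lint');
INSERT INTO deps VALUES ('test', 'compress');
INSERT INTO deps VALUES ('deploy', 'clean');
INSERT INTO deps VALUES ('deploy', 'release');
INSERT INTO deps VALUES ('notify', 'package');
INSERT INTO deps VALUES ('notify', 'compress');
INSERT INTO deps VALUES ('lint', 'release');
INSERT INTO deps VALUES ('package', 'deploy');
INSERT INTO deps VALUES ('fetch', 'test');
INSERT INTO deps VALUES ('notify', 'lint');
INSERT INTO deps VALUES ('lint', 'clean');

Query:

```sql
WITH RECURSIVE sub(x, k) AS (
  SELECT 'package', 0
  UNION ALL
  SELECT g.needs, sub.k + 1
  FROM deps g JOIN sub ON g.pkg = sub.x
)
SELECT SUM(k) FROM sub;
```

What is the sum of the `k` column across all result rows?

Base: (package, k=0).
Iteration 1: edges from {package} -> (deploy, k=1), (lint, k=1).
Iteration 2: edges from {deploy,lint} -> (clean, k=2) x2, (compress, k=2), (lint, k=2), (release, k=2) x2. [UNION ALL keeps all 6 new rows, including repeats]
Iteration 3: edges from {clean,compress,lint,release} -> (clean, k=3), (compress, k=3), (release, k=3).
Iteration 4: no outgoing edges from {clean,compress,release}; recursion stops.
SUM(k) = 0 + 1 + 1 + 2 + 2 + 2 + 2 + 2 + 2 + 3 + 3 + 3 = 23.

23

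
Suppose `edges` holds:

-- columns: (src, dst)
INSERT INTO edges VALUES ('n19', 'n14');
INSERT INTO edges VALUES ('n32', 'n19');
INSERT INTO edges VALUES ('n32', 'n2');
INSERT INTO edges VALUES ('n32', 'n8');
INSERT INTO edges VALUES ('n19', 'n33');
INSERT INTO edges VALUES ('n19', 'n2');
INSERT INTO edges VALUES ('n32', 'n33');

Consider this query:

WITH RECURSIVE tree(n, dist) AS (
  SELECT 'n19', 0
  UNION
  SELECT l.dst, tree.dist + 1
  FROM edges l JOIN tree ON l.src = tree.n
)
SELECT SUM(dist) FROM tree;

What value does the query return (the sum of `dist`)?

Base: (n19, dist=0).
Iteration 1: edges from {n19} -> (n14, dist=1), (n2, dist=1), (n33, dist=1).
Iteration 2: no outgoing edges from {n14,n2,n33}; recursion stops.
SUM(dist) = 0 + 1 + 1 + 1 = 3.

3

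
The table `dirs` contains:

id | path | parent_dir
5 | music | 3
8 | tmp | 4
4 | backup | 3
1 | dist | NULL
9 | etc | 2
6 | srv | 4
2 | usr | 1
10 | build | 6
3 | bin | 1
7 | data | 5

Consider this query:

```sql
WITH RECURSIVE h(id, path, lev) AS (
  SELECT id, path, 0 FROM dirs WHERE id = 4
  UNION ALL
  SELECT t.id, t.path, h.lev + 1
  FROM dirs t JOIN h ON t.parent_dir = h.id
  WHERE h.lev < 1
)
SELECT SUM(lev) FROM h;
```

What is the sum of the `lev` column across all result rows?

2

Base: id=4 (backup) at lev 0.
Iteration 1: rows with parent_dir in {4} -> srv (id 6, lev 1), tmp (id 8, lev 1).
Iteration 2: lev < 1 fails for all current rows; recursion stops.
SUM(lev) = 0 + 1 + 1 = 2.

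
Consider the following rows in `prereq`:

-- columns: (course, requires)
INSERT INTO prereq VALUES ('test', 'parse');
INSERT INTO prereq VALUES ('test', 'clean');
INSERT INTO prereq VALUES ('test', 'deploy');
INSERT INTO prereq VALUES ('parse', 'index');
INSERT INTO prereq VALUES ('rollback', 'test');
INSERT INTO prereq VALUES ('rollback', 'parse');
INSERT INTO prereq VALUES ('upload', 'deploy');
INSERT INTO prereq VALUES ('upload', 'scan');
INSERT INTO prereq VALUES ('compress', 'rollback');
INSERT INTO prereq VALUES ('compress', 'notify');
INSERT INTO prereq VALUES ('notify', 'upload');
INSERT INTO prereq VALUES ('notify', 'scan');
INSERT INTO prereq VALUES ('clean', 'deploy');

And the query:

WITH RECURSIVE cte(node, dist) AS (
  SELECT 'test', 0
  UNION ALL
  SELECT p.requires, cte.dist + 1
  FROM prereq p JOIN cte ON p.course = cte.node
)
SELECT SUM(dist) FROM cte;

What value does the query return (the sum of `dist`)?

Base: (test, dist=0).
Iteration 1: edges from {test} -> (clean, dist=1), (deploy, dist=1), (parse, dist=1).
Iteration 2: edges from {clean,deploy,parse} -> (deploy, dist=2), (index, dist=2).
Iteration 3: no outgoing edges from {deploy,index}; recursion stops.
SUM(dist) = 0 + 1 + 1 + 1 + 2 + 2 = 7.

7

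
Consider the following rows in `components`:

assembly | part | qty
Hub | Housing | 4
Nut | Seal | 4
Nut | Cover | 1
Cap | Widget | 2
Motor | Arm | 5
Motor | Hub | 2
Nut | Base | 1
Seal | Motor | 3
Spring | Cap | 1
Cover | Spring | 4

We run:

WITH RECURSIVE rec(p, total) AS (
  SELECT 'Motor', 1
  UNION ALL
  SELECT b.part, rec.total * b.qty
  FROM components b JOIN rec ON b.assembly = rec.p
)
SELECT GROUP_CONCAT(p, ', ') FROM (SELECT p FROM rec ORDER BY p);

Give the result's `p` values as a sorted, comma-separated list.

Arm, Housing, Hub, Motor

Base: (Motor, total=1).
Iteration 1: components of {Motor} -> Arm = 1*5 = 5, Hub = 1*2 = 2.
Iteration 2: components of {Arm,Hub} -> Housing = 2*4 = 8.
Iteration 3: no further components; recursion stops.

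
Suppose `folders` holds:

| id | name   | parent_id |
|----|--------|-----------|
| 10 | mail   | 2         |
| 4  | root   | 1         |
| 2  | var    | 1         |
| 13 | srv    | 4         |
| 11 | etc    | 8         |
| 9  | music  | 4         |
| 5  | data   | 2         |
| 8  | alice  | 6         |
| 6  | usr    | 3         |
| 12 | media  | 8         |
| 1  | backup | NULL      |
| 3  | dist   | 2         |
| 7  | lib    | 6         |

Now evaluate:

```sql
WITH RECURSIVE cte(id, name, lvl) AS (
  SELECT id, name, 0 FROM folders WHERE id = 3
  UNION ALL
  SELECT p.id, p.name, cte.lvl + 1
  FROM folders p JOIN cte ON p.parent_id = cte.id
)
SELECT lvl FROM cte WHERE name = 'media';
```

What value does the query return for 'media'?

Base: id=3 (dist) at lvl 0.
Iteration 1: rows with parent_id in {3} -> usr (id 6, lvl 1).
Iteration 2: rows with parent_id in {6} -> lib (id 7, lvl 2), alice (id 8, lvl 2).
Iteration 3: rows with parent_id in {7,8} -> etc (id 11, lvl 3), media (id 12, lvl 3).
Iteration 4: no rows with parent_id in {11,12}; recursion stops.

3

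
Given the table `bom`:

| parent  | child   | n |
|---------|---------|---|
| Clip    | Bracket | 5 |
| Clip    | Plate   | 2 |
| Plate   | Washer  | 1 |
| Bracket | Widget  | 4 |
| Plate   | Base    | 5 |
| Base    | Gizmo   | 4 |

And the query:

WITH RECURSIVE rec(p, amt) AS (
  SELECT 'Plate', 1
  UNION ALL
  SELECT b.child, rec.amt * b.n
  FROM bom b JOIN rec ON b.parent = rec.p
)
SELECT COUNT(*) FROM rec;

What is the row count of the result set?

4

Base: (Plate, amt=1).
Iteration 1: components of {Plate} -> Base = 1*5 = 5, Washer = 1*1 = 1.
Iteration 2: components of {Base,Washer} -> Gizmo = 5*4 = 20.
Iteration 3: no further components; recursion stops.
Total rows emitted: 4.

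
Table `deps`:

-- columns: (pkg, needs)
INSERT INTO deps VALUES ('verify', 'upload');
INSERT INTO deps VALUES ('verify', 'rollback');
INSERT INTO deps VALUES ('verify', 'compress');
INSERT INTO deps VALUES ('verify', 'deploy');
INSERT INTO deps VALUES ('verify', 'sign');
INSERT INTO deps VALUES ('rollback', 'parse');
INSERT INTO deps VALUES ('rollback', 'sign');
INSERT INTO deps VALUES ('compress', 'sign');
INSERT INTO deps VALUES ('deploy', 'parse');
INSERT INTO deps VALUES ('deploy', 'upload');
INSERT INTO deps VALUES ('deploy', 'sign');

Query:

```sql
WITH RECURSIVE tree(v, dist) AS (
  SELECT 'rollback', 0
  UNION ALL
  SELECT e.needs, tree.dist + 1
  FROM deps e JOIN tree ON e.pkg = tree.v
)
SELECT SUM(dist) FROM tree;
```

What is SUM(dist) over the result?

2

Base: (rollback, dist=0).
Iteration 1: edges from {rollback} -> (parse, dist=1), (sign, dist=1).
Iteration 2: no outgoing edges from {parse,sign}; recursion stops.
SUM(dist) = 0 + 1 + 1 = 2.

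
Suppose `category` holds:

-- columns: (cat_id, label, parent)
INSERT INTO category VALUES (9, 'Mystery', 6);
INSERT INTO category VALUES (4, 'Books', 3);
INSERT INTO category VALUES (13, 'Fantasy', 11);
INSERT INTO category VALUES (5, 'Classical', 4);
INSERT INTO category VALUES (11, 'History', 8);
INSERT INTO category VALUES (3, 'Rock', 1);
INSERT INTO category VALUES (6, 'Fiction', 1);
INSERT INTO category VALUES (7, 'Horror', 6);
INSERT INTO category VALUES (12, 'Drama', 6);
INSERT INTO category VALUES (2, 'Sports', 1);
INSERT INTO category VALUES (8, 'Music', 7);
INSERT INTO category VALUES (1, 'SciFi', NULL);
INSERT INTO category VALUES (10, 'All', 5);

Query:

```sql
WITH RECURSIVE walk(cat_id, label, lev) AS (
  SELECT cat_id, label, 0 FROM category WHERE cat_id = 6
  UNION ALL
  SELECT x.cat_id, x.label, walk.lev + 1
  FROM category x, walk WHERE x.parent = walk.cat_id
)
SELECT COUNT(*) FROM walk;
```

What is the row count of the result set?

Base: cat_id=6 (Fiction) at lev 0.
Iteration 1: rows with parent in {6} -> Horror (id 7, lev 1), Mystery (id 9, lev 1), Drama (id 12, lev 1).
Iteration 2: rows with parent in {7,9,12} -> Music (id 8, lev 2).
Iteration 3: rows with parent in {8} -> History (id 11, lev 3).
Iteration 4: rows with parent in {11} -> Fantasy (id 13, lev 4).
Iteration 5: no rows with parent in {13}; recursion stops.
Total rows emitted: 7.

7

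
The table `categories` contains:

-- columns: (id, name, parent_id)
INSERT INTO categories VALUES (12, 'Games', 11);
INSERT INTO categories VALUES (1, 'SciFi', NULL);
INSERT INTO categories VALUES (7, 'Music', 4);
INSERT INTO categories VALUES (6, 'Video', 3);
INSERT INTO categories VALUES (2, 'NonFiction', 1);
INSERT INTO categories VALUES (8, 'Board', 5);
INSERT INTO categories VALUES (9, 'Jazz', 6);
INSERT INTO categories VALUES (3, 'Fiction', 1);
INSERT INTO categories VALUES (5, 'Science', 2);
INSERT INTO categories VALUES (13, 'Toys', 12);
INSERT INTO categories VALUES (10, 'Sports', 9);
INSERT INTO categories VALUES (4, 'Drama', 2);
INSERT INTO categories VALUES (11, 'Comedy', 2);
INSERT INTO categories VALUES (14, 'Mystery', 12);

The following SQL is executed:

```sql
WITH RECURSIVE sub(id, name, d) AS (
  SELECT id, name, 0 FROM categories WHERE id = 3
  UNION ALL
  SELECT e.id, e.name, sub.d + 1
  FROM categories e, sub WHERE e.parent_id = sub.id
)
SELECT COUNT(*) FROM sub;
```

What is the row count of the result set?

4

Base: id=3 (Fiction) at d 0.
Iteration 1: rows with parent_id in {3} -> Video (id 6, d 1).
Iteration 2: rows with parent_id in {6} -> Jazz (id 9, d 2).
Iteration 3: rows with parent_id in {9} -> Sports (id 10, d 3).
Iteration 4: no rows with parent_id in {10}; recursion stops.
Total rows emitted: 4.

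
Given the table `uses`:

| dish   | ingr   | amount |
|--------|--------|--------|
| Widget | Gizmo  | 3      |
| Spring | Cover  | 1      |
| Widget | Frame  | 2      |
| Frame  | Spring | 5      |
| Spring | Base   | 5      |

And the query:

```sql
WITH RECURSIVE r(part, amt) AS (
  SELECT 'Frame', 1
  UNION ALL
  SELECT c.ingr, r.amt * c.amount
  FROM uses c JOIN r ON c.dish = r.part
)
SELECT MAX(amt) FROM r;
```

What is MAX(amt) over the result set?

Base: (Frame, amt=1).
Iteration 1: components of {Frame} -> Spring = 1*5 = 5.
Iteration 2: components of {Spring} -> Base = 5*5 = 25, Cover = 5*1 = 5.
Iteration 3: no further components; recursion stops.
amt values: 1, 5, 25, 5; the maximum is 25.

25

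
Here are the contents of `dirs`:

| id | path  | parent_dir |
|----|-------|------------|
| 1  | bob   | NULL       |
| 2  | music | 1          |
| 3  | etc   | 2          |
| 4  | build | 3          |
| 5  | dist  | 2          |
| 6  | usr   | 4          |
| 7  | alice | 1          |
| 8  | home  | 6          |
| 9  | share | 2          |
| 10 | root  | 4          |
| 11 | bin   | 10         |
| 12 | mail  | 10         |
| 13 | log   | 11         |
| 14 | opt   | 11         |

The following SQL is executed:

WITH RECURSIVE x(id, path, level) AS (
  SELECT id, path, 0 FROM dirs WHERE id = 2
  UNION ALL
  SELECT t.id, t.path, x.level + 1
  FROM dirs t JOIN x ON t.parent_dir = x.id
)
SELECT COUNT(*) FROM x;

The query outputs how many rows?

12

Base: id=2 (music) at level 0.
Iteration 1: rows with parent_dir in {2} -> etc (id 3, level 1), dist (id 5, level 1), share (id 9, level 1).
Iteration 2: rows with parent_dir in {3,5,9} -> build (id 4, level 2).
Iteration 3: rows with parent_dir in {4} -> usr (id 6, level 3), root (id 10, level 3).
Iteration 4: rows with parent_dir in {6,10} -> home (id 8, level 4), bin (id 11, level 4), mail (id 12, level 4).
Iteration 5: rows with parent_dir in {8,11,12} -> log (id 13, level 5), opt (id 14, level 5).
Iteration 6: no rows with parent_dir in {13,14}; recursion stops.
Total rows emitted: 12.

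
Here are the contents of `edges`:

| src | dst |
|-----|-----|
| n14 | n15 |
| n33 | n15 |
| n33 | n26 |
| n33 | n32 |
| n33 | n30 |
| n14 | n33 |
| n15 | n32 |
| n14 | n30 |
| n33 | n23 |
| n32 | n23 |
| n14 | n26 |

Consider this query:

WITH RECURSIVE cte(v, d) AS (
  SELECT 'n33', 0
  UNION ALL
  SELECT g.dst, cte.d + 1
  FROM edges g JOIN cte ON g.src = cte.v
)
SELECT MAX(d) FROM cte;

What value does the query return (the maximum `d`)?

3

Base: (n33, d=0).
Iteration 1: edges from {n33} -> (n15, d=1), (n23, d=1), (n26, d=1), (n30, d=1), (n32, d=1).
Iteration 2: edges from {n15,n23,n26,n30,n32} -> (n23, d=2), (n32, d=2).
Iteration 3: edges from {n23,n32} -> (n23, d=3).
Iteration 4: no outgoing edges from {n23}; recursion stops.
d values: 0, 1, 1, 1, 1, 1, 2, 2, 3; the maximum is 3.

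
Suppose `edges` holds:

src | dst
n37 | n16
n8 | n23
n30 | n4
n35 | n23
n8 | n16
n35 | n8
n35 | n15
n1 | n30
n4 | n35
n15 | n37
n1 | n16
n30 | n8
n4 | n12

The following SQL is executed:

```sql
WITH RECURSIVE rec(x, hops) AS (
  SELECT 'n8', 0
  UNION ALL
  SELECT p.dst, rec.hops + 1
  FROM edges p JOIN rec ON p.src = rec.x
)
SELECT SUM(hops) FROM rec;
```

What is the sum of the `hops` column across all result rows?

2

Base: (n8, hops=0).
Iteration 1: edges from {n8} -> (n16, hops=1), (n23, hops=1).
Iteration 2: no outgoing edges from {n16,n23}; recursion stops.
SUM(hops) = 0 + 1 + 1 = 2.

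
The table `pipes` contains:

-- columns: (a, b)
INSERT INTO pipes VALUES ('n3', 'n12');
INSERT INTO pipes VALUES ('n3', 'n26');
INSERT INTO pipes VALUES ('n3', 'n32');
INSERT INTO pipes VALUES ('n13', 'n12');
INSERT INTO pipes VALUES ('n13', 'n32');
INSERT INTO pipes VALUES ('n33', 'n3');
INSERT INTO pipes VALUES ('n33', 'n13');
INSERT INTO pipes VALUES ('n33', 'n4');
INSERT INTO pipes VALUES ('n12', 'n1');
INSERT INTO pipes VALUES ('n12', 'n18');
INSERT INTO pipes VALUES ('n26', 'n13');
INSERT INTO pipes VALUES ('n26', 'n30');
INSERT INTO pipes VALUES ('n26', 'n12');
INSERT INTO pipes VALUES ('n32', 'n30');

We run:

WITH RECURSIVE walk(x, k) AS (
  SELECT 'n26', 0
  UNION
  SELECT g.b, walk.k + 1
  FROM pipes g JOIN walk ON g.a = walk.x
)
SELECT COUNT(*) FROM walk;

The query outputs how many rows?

Base: (n26, k=0).
Iteration 1: edges from {n26} -> (n12, k=1), (n13, k=1), (n30, k=1).
Iteration 2: edges from {n12,n13,n30} -> (n1, k=2), (n12, k=2), (n18, k=2), (n32, k=2).
Iteration 3: edges from {n1,n12,n18,n32} -> (n1, k=3), (n18, k=3), (n30, k=3).
Iteration 4: no outgoing edges from {n1,n18,n30}; recursion stops.
Total rows emitted: 11.

11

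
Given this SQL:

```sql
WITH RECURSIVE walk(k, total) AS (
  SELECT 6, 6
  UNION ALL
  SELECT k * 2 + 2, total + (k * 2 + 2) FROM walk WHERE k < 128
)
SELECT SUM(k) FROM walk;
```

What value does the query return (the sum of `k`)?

Base: k=6, total=6.
Iteration 1: 6 < 128 holds -> k = 6 * 2 + 2 = 14, total = 6 + 14 = 20.
Iteration 2: 14 < 128 holds -> k = 14 * 2 + 2 = 30, total = 20 + 30 = 50.
Iteration 3: 30 < 128 holds -> k = 30 * 2 + 2 = 62, total = 50 + 62 = 112.
Iteration 4: 62 < 128 holds -> k = 62 * 2 + 2 = 126, total = 112 + 126 = 238.
Iteration 5: 126 < 128 holds -> k = 126 * 2 + 2 = 254, total = 238 + 254 = 492.
Iteration 6: 254 < 128 fails; recursion stops.
SUM(k) = 6 + 14 + 30 + 62 + 126 + 254 = 492.

492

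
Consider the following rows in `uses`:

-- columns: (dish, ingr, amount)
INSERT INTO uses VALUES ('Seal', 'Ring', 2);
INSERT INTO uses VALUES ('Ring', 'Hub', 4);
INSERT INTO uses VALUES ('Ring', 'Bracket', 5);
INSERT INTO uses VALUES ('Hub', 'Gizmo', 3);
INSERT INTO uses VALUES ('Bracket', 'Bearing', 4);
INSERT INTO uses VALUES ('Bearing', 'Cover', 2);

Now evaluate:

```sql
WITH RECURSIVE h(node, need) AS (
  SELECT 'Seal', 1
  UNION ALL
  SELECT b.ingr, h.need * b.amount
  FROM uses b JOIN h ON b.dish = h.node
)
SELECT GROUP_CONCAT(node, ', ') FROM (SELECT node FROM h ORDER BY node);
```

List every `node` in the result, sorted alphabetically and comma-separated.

Base: (Seal, need=1).
Iteration 1: components of {Seal} -> Ring = 1*2 = 2.
Iteration 2: components of {Ring} -> Bracket = 2*5 = 10, Hub = 2*4 = 8.
Iteration 3: components of {Bracket,Hub} -> Bearing = 10*4 = 40, Gizmo = 8*3 = 24.
Iteration 4: components of {Bearing,Gizmo} -> Cover = 40*2 = 80.
Iteration 5: no further components; recursion stops.

Bearing, Bracket, Cover, Gizmo, Hub, Ring, Seal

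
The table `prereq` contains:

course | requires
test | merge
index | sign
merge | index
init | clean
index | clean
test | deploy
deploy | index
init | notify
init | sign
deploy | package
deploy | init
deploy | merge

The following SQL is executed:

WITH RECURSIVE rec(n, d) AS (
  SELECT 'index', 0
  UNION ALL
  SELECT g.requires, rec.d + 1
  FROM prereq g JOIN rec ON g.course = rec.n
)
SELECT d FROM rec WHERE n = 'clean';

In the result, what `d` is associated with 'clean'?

Base: (index, d=0).
Iteration 1: edges from {index} -> (clean, d=1), (sign, d=1).
Iteration 2: no outgoing edges from {clean,sign}; recursion stops.

1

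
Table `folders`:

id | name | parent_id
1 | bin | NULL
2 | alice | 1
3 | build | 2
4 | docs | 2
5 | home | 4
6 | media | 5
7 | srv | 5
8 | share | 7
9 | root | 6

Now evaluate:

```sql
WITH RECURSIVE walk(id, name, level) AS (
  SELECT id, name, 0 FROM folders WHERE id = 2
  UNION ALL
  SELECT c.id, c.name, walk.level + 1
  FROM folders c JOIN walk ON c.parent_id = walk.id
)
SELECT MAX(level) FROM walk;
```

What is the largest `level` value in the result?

Base: id=2 (alice) at level 0.
Iteration 1: rows with parent_id in {2} -> build (id 3, level 1), docs (id 4, level 1).
Iteration 2: rows with parent_id in {3,4} -> home (id 5, level 2).
Iteration 3: rows with parent_id in {5} -> media (id 6, level 3), srv (id 7, level 3).
Iteration 4: rows with parent_id in {6,7} -> share (id 8, level 4), root (id 9, level 4).
Iteration 5: no rows with parent_id in {8,9}; recursion stops.
level values: 0, 1, 1, 2, 3, 3, 4, 4; the maximum is 4.

4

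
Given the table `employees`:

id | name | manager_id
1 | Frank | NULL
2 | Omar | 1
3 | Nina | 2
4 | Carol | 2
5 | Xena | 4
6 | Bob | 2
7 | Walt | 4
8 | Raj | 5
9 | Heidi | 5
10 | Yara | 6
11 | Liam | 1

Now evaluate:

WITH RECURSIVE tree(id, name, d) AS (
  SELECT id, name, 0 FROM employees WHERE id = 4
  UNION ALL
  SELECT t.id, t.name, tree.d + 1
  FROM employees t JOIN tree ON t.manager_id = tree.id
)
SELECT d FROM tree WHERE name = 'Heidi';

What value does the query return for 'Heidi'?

2

Base: id=4 (Carol) at d 0.
Iteration 1: rows with manager_id in {4} -> Xena (id 5, d 1), Walt (id 7, d 1).
Iteration 2: rows with manager_id in {5,7} -> Raj (id 8, d 2), Heidi (id 9, d 2).
Iteration 3: no rows with manager_id in {8,9}; recursion stops.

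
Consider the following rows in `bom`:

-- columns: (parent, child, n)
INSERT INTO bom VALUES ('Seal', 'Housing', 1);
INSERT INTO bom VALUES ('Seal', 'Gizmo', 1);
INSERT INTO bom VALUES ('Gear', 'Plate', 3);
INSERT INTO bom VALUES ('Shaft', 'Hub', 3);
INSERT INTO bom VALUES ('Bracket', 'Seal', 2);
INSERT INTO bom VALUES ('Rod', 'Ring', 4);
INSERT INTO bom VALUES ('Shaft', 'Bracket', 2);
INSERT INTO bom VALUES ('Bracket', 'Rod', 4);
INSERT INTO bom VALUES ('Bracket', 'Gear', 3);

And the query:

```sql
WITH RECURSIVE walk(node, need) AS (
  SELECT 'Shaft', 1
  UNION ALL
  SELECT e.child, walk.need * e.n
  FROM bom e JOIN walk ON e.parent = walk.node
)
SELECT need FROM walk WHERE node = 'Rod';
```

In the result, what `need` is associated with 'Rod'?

Base: (Shaft, need=1).
Iteration 1: components of {Shaft} -> Bracket = 1*2 = 2, Hub = 1*3 = 3.
Iteration 2: components of {Bracket,Hub} -> Gear = 2*3 = 6, Rod = 2*4 = 8, Seal = 2*2 = 4.
Iteration 3: components of {Gear,Rod,Seal} -> Gizmo = 4*1 = 4, Housing = 4*1 = 4, Plate = 6*3 = 18, Ring = 8*4 = 32.
Iteration 4: no further components; recursion stops.

8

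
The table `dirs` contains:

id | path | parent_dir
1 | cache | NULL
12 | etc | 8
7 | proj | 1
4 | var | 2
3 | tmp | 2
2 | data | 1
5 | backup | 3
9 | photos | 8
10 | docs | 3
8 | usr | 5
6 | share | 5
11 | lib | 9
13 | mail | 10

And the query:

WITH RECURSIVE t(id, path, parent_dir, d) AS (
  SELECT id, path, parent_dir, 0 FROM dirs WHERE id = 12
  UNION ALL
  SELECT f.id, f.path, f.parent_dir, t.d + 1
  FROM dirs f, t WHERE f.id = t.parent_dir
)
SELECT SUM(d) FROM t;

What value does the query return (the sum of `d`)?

15

Base: id=12 (etc), parent_dir=8, d 0.
Iteration 1: join on id=8 -> usr (id 8, parent_dir=5, d 1).
Iteration 2: join on id=5 -> backup (id 5, parent_dir=3, d 2).
Iteration 3: join on id=3 -> tmp (id 3, parent_dir=2, d 3).
Iteration 4: join on id=2 -> data (id 2, parent_dir=1, d 4).
Iteration 5: join on id=1 -> cache (id 1, parent_dir=NULL, d 5).
Iteration 6: parent_dir is NULL; no match; recursion stops.
SUM(d) = 0 + 1 + 2 + 3 + 4 + 5 = 15.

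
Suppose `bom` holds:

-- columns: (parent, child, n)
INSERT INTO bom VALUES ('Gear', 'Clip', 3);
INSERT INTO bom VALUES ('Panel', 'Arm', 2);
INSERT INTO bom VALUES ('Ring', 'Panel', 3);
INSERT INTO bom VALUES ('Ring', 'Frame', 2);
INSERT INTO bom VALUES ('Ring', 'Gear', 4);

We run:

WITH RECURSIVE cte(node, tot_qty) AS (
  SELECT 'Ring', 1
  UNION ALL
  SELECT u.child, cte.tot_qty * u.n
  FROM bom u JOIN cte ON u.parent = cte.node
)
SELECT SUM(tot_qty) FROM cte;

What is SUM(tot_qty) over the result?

Base: (Ring, tot_qty=1).
Iteration 1: components of {Ring} -> Frame = 1*2 = 2, Gear = 1*4 = 4, Panel = 1*3 = 3.
Iteration 2: components of {Frame,Gear,Panel} -> Arm = 3*2 = 6, Clip = 4*3 = 12.
Iteration 3: no further components; recursion stops.
SUM(tot_qty) = 1 + 3 + 4 + 2 + 6 + 12 = 28.

28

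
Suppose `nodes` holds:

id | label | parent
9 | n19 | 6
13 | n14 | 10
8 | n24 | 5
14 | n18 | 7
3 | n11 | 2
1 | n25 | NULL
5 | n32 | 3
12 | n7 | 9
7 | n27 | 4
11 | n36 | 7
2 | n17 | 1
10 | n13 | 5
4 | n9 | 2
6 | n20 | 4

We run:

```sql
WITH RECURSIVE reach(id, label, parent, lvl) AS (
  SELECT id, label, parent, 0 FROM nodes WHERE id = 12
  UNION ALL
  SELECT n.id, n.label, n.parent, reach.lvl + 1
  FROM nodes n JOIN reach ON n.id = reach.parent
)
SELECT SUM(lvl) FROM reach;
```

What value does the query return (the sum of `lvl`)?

Base: id=12 (n7), parent=9, lvl 0.
Iteration 1: join on id=9 -> n19 (id 9, parent=6, lvl 1).
Iteration 2: join on id=6 -> n20 (id 6, parent=4, lvl 2).
Iteration 3: join on id=4 -> n9 (id 4, parent=2, lvl 3).
Iteration 4: join on id=2 -> n17 (id 2, parent=1, lvl 4).
Iteration 5: join on id=1 -> n25 (id 1, parent=NULL, lvl 5).
Iteration 6: parent is NULL; no match; recursion stops.
SUM(lvl) = 0 + 1 + 2 + 3 + 4 + 5 = 15.

15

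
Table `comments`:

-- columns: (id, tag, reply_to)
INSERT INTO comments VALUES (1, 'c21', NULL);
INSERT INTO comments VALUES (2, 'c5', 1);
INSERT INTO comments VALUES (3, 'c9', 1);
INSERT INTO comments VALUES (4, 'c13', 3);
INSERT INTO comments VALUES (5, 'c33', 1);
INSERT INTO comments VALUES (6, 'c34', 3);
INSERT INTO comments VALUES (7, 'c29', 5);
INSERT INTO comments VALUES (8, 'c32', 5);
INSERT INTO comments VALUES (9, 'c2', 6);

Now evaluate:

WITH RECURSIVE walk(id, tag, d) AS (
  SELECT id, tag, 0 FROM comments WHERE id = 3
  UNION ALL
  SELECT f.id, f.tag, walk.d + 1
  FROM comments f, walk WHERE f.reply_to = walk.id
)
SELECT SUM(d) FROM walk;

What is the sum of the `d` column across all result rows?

4

Base: id=3 (c9) at d 0.
Iteration 1: rows with reply_to in {3} -> c13 (id 4, d 1), c34 (id 6, d 1).
Iteration 2: rows with reply_to in {4,6} -> c2 (id 9, d 2).
Iteration 3: no rows with reply_to in {9}; recursion stops.
SUM(d) = 0 + 1 + 1 + 2 = 4.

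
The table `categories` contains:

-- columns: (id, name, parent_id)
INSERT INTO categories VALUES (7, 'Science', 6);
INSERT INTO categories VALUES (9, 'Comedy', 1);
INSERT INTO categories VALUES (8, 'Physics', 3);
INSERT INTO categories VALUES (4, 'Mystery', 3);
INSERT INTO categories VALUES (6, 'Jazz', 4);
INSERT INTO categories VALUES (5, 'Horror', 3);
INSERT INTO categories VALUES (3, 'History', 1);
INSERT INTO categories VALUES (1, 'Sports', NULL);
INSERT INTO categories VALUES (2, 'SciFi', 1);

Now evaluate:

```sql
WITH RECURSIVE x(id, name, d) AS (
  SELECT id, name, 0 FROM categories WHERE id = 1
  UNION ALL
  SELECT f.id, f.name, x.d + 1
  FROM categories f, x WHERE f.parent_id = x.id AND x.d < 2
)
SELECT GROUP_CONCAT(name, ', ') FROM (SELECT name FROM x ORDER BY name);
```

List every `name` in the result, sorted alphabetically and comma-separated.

Comedy, History, Horror, Mystery, Physics, SciFi, Sports

Base: id=1 (Sports) at d 0.
Iteration 1: rows with parent_id in {1} -> SciFi (id 2, d 1), History (id 3, d 1), Comedy (id 9, d 1).
Iteration 2: rows with parent_id in {2,3,9} -> Mystery (id 4, d 2), Horror (id 5, d 2), Physics (id 8, d 2).
Iteration 3: d < 2 fails for all current rows; recursion stops.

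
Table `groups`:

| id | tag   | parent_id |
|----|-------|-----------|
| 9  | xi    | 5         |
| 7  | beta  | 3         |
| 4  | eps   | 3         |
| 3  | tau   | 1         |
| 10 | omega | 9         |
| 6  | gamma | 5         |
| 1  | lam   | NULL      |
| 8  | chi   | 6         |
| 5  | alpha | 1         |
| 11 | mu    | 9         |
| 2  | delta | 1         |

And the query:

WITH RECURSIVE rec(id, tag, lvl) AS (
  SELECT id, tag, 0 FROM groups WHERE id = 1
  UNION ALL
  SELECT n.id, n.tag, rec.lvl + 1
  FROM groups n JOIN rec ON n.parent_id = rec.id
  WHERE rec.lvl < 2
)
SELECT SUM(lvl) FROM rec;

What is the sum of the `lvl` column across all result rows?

Base: id=1 (lam) at lvl 0.
Iteration 1: rows with parent_id in {1} -> delta (id 2, lvl 1), tau (id 3, lvl 1), alpha (id 5, lvl 1).
Iteration 2: rows with parent_id in {2,3,5} -> eps (id 4, lvl 2), gamma (id 6, lvl 2), beta (id 7, lvl 2), xi (id 9, lvl 2).
Iteration 3: lvl < 2 fails for all current rows; recursion stops.
SUM(lvl) = 0 + 1 + 1 + 1 + 2 + 2 + 2 + 2 = 11.

11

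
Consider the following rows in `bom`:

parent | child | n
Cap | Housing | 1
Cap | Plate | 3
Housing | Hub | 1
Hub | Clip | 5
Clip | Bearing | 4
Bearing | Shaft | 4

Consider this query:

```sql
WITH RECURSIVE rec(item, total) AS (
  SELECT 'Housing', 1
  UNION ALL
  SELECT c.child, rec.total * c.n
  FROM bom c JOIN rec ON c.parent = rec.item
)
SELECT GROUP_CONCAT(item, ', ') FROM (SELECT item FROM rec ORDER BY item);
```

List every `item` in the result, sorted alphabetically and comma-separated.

Base: (Housing, total=1).
Iteration 1: components of {Housing} -> Hub = 1*1 = 1.
Iteration 2: components of {Hub} -> Clip = 1*5 = 5.
Iteration 3: components of {Clip} -> Bearing = 5*4 = 20.
Iteration 4: components of {Bearing} -> Shaft = 20*4 = 80.
Iteration 5: no further components; recursion stops.

Bearing, Clip, Housing, Hub, Shaft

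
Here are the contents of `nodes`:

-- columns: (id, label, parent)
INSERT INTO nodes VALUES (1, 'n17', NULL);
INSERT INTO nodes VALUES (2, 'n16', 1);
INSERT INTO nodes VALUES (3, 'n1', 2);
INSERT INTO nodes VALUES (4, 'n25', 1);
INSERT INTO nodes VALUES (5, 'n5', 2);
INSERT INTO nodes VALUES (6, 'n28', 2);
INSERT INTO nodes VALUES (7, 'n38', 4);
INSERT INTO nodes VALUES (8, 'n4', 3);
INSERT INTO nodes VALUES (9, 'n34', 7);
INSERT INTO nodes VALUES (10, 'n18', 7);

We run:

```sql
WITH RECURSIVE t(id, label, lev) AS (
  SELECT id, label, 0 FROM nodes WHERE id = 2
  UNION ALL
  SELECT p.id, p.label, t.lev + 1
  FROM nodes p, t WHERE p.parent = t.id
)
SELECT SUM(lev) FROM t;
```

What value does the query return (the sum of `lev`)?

5

Base: id=2 (n16) at lev 0.
Iteration 1: rows with parent in {2} -> n1 (id 3, lev 1), n5 (id 5, lev 1), n28 (id 6, lev 1).
Iteration 2: rows with parent in {3,5,6} -> n4 (id 8, lev 2).
Iteration 3: no rows with parent in {8}; recursion stops.
SUM(lev) = 0 + 1 + 1 + 1 + 2 = 5.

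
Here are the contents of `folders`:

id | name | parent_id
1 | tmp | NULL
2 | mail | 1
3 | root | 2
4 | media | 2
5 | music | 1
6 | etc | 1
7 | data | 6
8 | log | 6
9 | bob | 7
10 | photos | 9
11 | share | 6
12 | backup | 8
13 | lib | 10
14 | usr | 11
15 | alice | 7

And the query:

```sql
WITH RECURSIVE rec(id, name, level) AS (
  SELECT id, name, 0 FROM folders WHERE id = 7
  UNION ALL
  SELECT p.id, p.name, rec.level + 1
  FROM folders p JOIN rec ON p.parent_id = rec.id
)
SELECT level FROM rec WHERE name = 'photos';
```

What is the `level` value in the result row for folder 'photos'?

2

Base: id=7 (data) at level 0.
Iteration 1: rows with parent_id in {7} -> bob (id 9, level 1), alice (id 15, level 1).
Iteration 2: rows with parent_id in {9,15} -> photos (id 10, level 2).
Iteration 3: rows with parent_id in {10} -> lib (id 13, level 3).
Iteration 4: no rows with parent_id in {13}; recursion stops.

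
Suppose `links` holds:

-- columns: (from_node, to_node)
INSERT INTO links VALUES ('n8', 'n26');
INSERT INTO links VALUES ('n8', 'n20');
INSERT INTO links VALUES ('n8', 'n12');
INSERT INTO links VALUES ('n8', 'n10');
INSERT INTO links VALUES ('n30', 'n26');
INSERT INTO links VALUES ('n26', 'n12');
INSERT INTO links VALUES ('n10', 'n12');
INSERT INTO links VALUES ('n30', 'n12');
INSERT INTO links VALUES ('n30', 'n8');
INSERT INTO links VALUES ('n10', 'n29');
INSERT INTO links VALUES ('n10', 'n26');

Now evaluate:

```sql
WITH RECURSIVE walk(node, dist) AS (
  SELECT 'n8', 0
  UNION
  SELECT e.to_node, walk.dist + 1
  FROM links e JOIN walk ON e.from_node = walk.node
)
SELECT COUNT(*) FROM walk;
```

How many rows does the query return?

Base: (n8, dist=0).
Iteration 1: edges from {n8} -> (n10, dist=1), (n12, dist=1), (n20, dist=1), (n26, dist=1).
Iteration 2: edges from {n10,n12,n20,n26} -> (n12, dist=2), (n26, dist=2), (n29, dist=2). [UNION drops 1 duplicate row(s)]
Iteration 3: edges from {n12,n26,n29} -> (n12, dist=3).
Iteration 4: no outgoing edges from {n12}; recursion stops.
Total rows emitted: 9.

9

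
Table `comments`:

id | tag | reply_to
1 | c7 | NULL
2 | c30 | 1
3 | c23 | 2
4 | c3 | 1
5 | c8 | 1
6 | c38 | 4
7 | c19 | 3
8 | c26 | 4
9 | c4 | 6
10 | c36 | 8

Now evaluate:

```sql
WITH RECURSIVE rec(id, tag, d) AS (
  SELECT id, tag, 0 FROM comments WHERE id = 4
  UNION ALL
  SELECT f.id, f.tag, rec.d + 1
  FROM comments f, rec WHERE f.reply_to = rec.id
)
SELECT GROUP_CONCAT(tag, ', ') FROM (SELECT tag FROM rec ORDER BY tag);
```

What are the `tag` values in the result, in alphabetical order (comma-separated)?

Base: id=4 (c3) at d 0.
Iteration 1: rows with reply_to in {4} -> c38 (id 6, d 1), c26 (id 8, d 1).
Iteration 2: rows with reply_to in {6,8} -> c4 (id 9, d 2), c36 (id 10, d 2).
Iteration 3: no rows with reply_to in {9,10}; recursion stops.

c26, c3, c36, c38, c4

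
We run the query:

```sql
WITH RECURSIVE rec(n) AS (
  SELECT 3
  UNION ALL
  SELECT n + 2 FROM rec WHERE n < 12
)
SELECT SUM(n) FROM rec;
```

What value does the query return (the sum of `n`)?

48

Base: n=3.
Iteration 1: 3 < 12 holds -> n = 3 + 2 = 5.
Iteration 2: 5 < 12 holds -> n = 5 + 2 = 7.
Iteration 3: 7 < 12 holds -> n = 7 + 2 = 9.
Iteration 4: 9 < 12 holds -> n = 9 + 2 = 11.
Iteration 5: 11 < 12 holds -> n = 11 + 2 = 13.
Iteration 6: 13 < 12 fails; recursion stops.
SUM(n) = 3 + 5 + 7 + 9 + 11 + 13 = 48.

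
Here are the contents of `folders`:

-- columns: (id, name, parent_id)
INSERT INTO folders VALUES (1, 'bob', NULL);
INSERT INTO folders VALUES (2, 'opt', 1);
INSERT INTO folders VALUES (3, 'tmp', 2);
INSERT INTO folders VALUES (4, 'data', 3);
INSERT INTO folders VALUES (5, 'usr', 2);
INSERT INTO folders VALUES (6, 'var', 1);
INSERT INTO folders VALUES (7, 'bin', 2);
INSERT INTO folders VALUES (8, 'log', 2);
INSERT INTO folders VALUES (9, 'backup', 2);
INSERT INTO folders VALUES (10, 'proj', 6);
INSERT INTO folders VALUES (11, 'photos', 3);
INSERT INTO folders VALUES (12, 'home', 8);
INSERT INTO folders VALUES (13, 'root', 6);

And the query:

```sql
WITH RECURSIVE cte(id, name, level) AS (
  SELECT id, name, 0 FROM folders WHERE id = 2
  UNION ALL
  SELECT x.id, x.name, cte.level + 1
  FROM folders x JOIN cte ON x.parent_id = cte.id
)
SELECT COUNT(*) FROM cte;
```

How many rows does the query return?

9

Base: id=2 (opt) at level 0.
Iteration 1: rows with parent_id in {2} -> tmp (id 3, level 1), usr (id 5, level 1), bin (id 7, level 1), log (id 8, level 1), backup (id 9, level 1).
Iteration 2: rows with parent_id in {3,5,7,8,9} -> data (id 4, level 2), photos (id 11, level 2), home (id 12, level 2).
Iteration 3: no rows with parent_id in {4,11,12}; recursion stops.
Total rows emitted: 9.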